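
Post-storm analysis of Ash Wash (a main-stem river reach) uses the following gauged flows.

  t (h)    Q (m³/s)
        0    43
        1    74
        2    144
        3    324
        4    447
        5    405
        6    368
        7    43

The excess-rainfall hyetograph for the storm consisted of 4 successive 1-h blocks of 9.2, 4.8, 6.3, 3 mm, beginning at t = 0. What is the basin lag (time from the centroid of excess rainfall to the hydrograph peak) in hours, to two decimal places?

t_L ≈ 2.37 h

Centroid of excess rainfall: t_c = Σ P_i·t̄_i / ΣP_i = 1.6330 h (block centres at 0.5, 1.5, 2.5, 3.5 h).
Hydrograph peak occurs at t = 4 h, so basin lag t_L = 4 − 1.6330 = 2.37 h.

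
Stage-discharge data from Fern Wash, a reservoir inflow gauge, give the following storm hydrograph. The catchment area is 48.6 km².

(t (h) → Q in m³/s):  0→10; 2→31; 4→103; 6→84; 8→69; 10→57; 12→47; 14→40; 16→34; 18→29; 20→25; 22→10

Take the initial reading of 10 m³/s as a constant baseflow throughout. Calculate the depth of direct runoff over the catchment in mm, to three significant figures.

d ≈ 62.1 mm

Direct runoff: 0.0, 21.0, 93.0, 74.0, 59.0, 47.0, 37.0, 30.0, 24.0, 19.0, 15.0, 0.0 m³/s; ΣQ_DR = 419.0 m³/s.
V = ΣQ_DR · Δt = 419.0 × 7200 s = 3.017 × 10^6 m³.
Over A = 48.6 km², depth = V / A = 62.1 mm.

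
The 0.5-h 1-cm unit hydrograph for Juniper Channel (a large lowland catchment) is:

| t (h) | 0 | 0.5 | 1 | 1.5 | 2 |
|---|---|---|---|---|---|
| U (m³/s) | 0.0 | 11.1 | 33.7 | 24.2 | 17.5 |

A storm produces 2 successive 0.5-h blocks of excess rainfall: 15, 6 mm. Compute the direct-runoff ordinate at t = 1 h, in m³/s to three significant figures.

By discrete convolution, Q_j = Σ (P_i / 10 mm) · U_{j−i}.
At t = 1 h (j=2): Q = (15/10)·33.7 + (6/10)·11.1 = 57.2 m³/s.

Q ≈ 57.2 m³/s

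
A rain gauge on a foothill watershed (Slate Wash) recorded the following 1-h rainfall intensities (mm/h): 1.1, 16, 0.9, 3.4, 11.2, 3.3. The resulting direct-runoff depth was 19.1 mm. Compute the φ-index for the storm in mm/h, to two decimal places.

Only the 2 blocks with intensity above φ contribute runoff: 16, 11.2 mm/h.
Σ(I−φ)·Δt = d  ⇒  (16+11.2 − 2φ)·1 = 19.1
φ = (27.20 − 19.1/1) / 2 = 4.05 mm/h.

φ ≈ 4.05 mm/h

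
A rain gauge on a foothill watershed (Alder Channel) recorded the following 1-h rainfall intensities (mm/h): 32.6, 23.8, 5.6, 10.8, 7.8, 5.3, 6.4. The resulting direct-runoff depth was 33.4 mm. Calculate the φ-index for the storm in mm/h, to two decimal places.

φ ≈ 11.50 mm/h

Only the 2 blocks with intensity above φ contribute runoff: 32.6, 23.8 mm/h.
Σ(I−φ)·Δt = d  ⇒  (32.6+23.8 − 2φ)·1 = 33.4
φ = (56.40 − 33.4/1) / 2 = 11.50 mm/h.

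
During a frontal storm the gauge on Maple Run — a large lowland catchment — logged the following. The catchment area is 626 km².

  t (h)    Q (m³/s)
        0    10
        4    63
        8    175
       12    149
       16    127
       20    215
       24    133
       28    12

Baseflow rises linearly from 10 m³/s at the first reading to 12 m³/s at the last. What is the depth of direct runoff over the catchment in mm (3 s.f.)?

Direct runoff: 0.00, 52.71, 164.43, 138.14, 115.86, 203.57, 121.29, 0.00 m³/s; ΣQ_DR = 796.0 m³/s.
V = ΣQ_DR · Δt = 796.0 × 14400 s = 1.146 × 10^7 m³.
Over A = 626 km², depth = V / A = 18.3 mm.

d ≈ 18.3 mm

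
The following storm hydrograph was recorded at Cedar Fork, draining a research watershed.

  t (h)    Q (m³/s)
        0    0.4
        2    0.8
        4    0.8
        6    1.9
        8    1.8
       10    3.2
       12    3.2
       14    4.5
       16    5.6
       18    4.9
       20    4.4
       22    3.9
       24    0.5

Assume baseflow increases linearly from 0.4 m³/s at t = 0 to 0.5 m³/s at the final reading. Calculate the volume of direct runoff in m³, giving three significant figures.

Direct-runoff ordinates (Q − Q_b): 0.00, 0.39, 0.38, 1.48, 1.37, 2.76, 2.75, 4.04, 5.13, 4.42, 3.92, 3.41, 0.00 m³/s.
ΣQ_DR = 30.05 m³/s.
With Δt = 2 h = 7200 s, V = ΣQ_DR · Δt = 30.05 × 7200 = 2.16 × 10^5 m³.

V ≈ 2.16 × 10^5 m³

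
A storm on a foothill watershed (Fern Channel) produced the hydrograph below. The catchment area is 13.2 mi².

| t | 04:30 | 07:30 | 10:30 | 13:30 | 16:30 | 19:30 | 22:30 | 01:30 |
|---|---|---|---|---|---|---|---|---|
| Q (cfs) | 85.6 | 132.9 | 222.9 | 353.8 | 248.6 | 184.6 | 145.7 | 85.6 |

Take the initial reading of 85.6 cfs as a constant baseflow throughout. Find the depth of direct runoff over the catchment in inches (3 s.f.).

Direct runoff: 0.0, 47.3, 137.3, 268.2, 163.0, 99.0, 60.1, 0.0 cfs; ΣQ_DR = 774.9 cfs.
V = ΣQ_DR · Δt = 774.9 × 10800 s = 8.369 × 10^6 ft³.
Over A = 13.2 mi², depth = V / A = 0.273 in.

d ≈ 0.273 in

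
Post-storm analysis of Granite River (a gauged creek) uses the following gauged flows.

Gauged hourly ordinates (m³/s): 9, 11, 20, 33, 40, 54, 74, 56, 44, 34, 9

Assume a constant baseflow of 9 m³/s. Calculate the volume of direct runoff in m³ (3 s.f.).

Direct-runoff ordinates (Q − Q_b): 0.0, 2.0, 11.0, 24.0, 31.0, 45.0, 65.0, 47.0, 35.0, 25.0, 0.0 m³/s.
ΣQ_DR = 285.0 m³/s.
With Δt = 1 h = 3600 s, V = ΣQ_DR · Δt = 285.0 × 3600 = 1.03 × 10^6 m³.

V ≈ 1.03 × 10^6 m³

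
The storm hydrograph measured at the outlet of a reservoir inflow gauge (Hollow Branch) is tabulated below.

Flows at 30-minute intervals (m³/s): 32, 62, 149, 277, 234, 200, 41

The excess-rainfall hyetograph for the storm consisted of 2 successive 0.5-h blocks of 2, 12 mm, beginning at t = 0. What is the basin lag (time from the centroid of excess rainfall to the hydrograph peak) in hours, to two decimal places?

t_L ≈ 0.82 h

Centroid of excess rainfall: t_c = Σ P_i·t̄_i / ΣP_i = 0.6786 h (block centres at 0.25, 0.75 h).
Hydrograph peak occurs at t = 1.5 h, so basin lag t_L = 1.5 − 0.6786 = 0.82 h.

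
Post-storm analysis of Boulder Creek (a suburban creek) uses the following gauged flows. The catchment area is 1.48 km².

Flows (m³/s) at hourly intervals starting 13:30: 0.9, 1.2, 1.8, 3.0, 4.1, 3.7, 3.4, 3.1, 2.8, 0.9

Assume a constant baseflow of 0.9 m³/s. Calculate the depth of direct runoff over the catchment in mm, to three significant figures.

d ≈ 38.7 mm

Direct runoff: 0.0, 0.3, 0.9, 2.1, 3.2, 2.8, 2.5, 2.2, 1.9, 0.0 m³/s; ΣQ_DR = 15.90 m³/s.
V = ΣQ_DR · Δt = 15.90 × 3600 s = 57240 m³.
Over A = 1.48 km², depth = V / A = 38.7 mm.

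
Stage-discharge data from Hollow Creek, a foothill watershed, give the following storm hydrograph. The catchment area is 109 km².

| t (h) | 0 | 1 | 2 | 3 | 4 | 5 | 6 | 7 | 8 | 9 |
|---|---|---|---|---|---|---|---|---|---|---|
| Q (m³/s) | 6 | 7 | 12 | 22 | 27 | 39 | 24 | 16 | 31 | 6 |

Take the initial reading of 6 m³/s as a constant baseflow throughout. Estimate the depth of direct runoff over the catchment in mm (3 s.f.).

Direct runoff: 0.0, 1.0, 6.0, 16.0, 21.0, 33.0, 18.0, 10.0, 25.0, 0.0 m³/s; ΣQ_DR = 130.0 m³/s.
V = ΣQ_DR · Δt = 130.0 × 3600 s = 4.680 × 10^5 m³.
Over A = 109 km², depth = V / A = 4.29 mm.

d ≈ 4.29 mm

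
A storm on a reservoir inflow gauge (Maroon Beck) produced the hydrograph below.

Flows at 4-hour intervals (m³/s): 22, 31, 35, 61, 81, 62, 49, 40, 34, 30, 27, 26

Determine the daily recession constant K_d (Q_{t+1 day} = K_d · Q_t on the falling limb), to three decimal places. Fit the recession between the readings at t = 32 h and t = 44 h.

K_d ≈ 0.585

Between t = 32 h and t = 44 h the flow falls from 34 to 26 m³/s over 3×4 h = 12 h.
Per-interval ratio K = (26/34)^(1/3) = 0.9145; K_d = K^(24/4) = 0.585.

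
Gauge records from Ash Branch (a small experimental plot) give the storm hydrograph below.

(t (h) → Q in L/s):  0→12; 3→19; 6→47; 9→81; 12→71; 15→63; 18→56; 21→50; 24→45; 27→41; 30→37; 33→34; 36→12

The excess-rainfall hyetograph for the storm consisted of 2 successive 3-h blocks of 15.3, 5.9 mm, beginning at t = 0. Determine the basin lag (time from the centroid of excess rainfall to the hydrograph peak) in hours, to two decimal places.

Centroid of excess rainfall: t_c = Σ P_i·t̄_i / ΣP_i = 2.3349 h (block centres at 1.5, 4.5 h).
Hydrograph peak occurs at t = 9 h, so basin lag t_L = 9 − 2.3349 = 6.67 h.

t_L ≈ 6.67 h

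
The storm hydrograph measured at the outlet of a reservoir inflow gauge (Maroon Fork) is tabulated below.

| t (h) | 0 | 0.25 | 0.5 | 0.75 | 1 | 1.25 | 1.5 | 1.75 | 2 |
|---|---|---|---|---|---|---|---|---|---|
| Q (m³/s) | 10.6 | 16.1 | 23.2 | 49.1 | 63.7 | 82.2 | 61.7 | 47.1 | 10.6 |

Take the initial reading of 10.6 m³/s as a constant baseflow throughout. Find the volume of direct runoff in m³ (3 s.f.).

Direct-runoff ordinates (Q − Q_b): 0.0, 5.5, 12.6, 38.5, 53.1, 71.6, 51.1, 36.5, 0.0 m³/s.
ΣQ_DR = 268.9 m³/s.
With Δt = 0.25 h = 900 s, V = ΣQ_DR · Δt = 268.9 × 900 = 2.42 × 10^5 m³.

V ≈ 2.42 × 10^5 m³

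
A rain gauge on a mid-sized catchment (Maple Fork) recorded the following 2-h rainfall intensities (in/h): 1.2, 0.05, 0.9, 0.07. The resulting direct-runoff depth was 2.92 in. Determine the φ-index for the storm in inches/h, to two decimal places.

Only the 2 blocks with intensity above φ contribute runoff: 1.2, 0.9 in/h.
Σ(I−φ)·Δt = d  ⇒  (1.2+0.9 − 2φ)·2 = 2.92
φ = (2.100 − 2.92/2) / 2 = 0.32 in/h.

φ ≈ 0.32 in/h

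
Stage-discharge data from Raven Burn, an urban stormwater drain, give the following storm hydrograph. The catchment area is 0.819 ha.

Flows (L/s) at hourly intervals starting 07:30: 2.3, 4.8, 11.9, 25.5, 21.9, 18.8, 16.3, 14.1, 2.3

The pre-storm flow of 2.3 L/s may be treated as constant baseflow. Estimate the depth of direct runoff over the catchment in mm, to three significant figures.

Direct runoff: 0.0, 2.5, 9.6, 23.2, 19.6, 16.5, 14.0, 11.8, 0.0 L/s; ΣQ_DR = 97.20 L/s.
V = ΣQ_DR · Δt = 97.20 × 3600 s = 3.499 × 10^5 L.
Over A = 0.819 ha, depth = V / A = 42.7 mm.

d ≈ 42.7 mm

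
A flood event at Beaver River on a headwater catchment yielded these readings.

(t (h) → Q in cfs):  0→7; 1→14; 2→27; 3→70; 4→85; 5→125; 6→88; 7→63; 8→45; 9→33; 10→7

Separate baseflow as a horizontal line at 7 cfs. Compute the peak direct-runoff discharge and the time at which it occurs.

Q_p = 118.0 cfs at t = 5 h

Subtracting baseflow gives direct-runoff ordinates: 0.0, 7.0, 20.0, 63.0, 78.0, 118.0, 81.0, 56.0, 38.0, 26.0, 0.0 cfs.
The maximum is 118.0 cfs, occurring at the reading for t = 5 h.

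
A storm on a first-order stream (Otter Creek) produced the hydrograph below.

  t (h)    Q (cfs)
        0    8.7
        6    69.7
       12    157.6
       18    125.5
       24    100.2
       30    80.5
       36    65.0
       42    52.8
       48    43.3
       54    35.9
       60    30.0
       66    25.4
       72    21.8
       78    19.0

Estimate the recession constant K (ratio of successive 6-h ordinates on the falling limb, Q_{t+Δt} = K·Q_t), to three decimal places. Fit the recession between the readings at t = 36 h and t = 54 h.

K ≈ 0.820

Using the recession-limb readings at t = 36 h and t = 54 h: Q falls from 65.0 to 35.9 cfs over 3 intervals.
K = (Q₂/Q₁)^(1/3) = (35.9/65.0)^(1/3) = 0.820.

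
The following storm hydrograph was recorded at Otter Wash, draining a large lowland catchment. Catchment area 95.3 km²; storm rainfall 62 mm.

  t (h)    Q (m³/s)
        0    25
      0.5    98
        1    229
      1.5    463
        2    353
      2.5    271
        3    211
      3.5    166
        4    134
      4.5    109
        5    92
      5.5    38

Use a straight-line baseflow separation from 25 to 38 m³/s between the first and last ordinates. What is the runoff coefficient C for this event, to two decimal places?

ΣQ_DR = 1811 m³/s; V = ΣQ_DR·Δt = 3.260 × 10^6 m³.
Runoff depth d = V / A = 34.21 mm.
C = d / P = 34.21 / 62 = 0.55.

C ≈ 0.55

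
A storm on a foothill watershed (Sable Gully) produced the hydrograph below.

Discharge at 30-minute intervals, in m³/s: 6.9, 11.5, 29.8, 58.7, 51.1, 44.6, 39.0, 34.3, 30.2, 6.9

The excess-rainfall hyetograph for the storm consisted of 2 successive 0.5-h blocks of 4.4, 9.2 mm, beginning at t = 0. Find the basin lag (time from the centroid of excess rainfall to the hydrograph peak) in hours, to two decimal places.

Centroid of excess rainfall: t_c = Σ P_i·t̄_i / ΣP_i = 0.5882 h (block centres at 0.25, 0.75 h).
Hydrograph peak occurs at t = 1.5 h, so basin lag t_L = 1.5 − 0.5882 = 0.91 h.

t_L ≈ 0.91 h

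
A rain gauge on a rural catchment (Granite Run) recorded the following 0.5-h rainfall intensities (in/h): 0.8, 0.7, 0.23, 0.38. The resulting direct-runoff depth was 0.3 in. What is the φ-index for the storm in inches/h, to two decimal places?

Only the 2 blocks with intensity above φ contribute runoff: 0.8, 0.7 in/h.
Σ(I−φ)·Δt = d  ⇒  (0.8+0.7 − 2φ)·0.5 = 0.3
φ = (1.500 − 0.3/0.5) / 2 = 0.45 in/h.

φ ≈ 0.45 in/h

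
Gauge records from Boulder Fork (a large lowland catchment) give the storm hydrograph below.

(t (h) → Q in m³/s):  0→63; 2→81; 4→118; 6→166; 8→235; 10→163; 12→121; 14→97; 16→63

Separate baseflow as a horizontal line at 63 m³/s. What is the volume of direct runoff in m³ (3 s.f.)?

V ≈ 3.89 × 10^6 m³

Direct-runoff ordinates (Q − Q_b): 0.0, 18.0, 55.0, 103.0, 172.0, 100.0, 58.0, 34.0, 0.0 m³/s.
ΣQ_DR = 540.0 m³/s.
With Δt = 2 h = 7200 s, V = ΣQ_DR · Δt = 540.0 × 7200 = 3.89 × 10^6 m³.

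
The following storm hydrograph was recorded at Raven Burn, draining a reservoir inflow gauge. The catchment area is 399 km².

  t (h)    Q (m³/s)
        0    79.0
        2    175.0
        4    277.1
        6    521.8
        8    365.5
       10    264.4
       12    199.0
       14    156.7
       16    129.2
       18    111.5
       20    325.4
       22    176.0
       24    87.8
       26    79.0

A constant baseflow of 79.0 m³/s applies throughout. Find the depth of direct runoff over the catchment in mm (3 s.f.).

Direct runoff: 0.0, 96.0, 198.1, 442.8, 286.5, 185.4, 120.0, 77.7, 50.2, 32.5, 246.4, 97.0, 8.8, 0.0 m³/s; ΣQ_DR = 1841 m³/s.
V = ΣQ_DR · Δt = 1841 × 7200 s = 1.326 × 10^7 m³.
Over A = 399 km², depth = V / A = 33.2 mm.

d ≈ 33.2 mm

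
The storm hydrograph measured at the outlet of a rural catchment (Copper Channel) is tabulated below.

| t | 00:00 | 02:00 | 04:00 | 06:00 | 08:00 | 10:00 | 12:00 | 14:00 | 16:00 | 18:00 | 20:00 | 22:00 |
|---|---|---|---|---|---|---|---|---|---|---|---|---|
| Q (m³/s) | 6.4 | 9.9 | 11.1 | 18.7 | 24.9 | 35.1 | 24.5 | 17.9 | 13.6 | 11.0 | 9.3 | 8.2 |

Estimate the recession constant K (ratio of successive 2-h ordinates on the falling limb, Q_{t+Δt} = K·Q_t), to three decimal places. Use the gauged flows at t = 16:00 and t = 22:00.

Using the recession-limb readings at t = 16:00 and t = 22:00: Q falls from 13.6 to 8.2 m³/s over 3 intervals.
K = (Q₂/Q₁)^(1/3) = (8.2/13.6)^(1/3) = 0.845.

K ≈ 0.845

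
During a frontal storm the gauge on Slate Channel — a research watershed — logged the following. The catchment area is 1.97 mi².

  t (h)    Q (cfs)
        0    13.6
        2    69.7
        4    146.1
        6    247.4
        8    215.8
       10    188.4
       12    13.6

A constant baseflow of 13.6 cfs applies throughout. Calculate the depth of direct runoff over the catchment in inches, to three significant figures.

Direct runoff: 0.0, 56.1, 132.5, 233.8, 202.2, 174.8, 0.0 cfs; ΣQ_DR = 799.4 cfs.
V = ΣQ_DR · Δt = 799.4 × 7200 s = 5.756 × 10^6 ft³.
Over A = 1.97 mi², depth = V / A = 1.26 in.

d ≈ 1.26 in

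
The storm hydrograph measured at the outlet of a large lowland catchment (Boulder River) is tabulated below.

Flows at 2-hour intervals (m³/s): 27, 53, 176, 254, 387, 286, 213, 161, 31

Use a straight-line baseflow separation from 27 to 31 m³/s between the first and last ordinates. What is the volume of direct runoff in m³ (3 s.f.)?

Direct-runoff ordinates (Q − Q_b): 0.00, 25.50, 148.00, 225.50, 358.00, 256.50, 183.00, 130.50, 0.00 m³/s.
ΣQ_DR = 1327 m³/s.
With Δt = 2 h = 7200 s, V = ΣQ_DR · Δt = 1327 × 7200 = 9.55 × 10^6 m³.

V ≈ 9.55 × 10^6 m³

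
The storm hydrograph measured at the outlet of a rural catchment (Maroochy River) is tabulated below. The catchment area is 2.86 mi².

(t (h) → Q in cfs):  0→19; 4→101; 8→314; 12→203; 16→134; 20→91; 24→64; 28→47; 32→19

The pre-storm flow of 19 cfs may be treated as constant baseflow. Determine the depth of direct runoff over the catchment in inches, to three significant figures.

d ≈ 1.78 in

Direct runoff: 0.0, 82.0, 295.0, 184.0, 115.0, 72.0, 45.0, 28.0, 0.0 cfs; ΣQ_DR = 821.0 cfs.
V = ΣQ_DR · Δt = 821.0 × 14400 s = 1.182 × 10^7 ft³.
Over A = 2.86 mi², depth = V / A = 1.78 in.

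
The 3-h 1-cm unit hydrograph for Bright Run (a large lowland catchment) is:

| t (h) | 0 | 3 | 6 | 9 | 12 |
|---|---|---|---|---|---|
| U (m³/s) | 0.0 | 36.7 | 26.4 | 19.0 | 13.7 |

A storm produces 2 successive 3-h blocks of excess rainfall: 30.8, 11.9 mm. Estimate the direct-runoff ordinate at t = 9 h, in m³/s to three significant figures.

By discrete convolution, Q_j = Σ (P_i / 10 mm) · U_{j−i}.
At t = 9 h (j=3): Q = (30.8/10)·19.0 + (11.9/10)·26.4 = 89.9 m³/s.

Q ≈ 89.9 m³/s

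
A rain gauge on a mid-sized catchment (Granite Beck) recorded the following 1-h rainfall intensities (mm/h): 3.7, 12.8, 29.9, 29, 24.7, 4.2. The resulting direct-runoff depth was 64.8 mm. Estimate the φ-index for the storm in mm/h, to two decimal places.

Only the 4 blocks with intensity above φ contribute runoff: 12.8, 29.9, 29, 24.7 mm/h.
Σ(I−φ)·Δt = d  ⇒  (12.8+29.9+29+24.7 − 4φ)·1 = 64.8
φ = (96.40 − 64.8/1) / 4 = 7.90 mm/h.

φ ≈ 7.90 mm/h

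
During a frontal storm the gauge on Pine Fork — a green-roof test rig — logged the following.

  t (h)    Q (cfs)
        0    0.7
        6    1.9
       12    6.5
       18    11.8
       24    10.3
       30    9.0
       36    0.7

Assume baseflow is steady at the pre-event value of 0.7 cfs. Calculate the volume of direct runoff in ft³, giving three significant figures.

Direct-runoff ordinates (Q − Q_b): 0.0, 1.2, 5.8, 11.1, 9.6, 8.3, 0.0 cfs.
ΣQ_DR = 36.00 cfs.
With Δt = 6 h = 21600 s, V = ΣQ_DR · Δt = 36.00 × 21600 = 7.78 × 10^5 ft³.

V ≈ 7.78 × 10^5 ft³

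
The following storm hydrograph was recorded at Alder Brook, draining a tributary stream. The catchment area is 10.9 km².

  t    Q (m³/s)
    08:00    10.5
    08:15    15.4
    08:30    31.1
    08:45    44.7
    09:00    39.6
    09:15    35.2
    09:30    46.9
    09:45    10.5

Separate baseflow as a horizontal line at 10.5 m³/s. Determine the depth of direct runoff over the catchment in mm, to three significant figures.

Direct runoff: 0.0, 4.9, 20.6, 34.2, 29.1, 24.7, 36.4, 0.0 m³/s; ΣQ_DR = 149.9 m³/s.
V = ΣQ_DR · Δt = 149.9 × 900 s = 1.349 × 10^5 m³.
Over A = 10.9 km², depth = V / A = 12.4 mm.

d ≈ 12.4 mm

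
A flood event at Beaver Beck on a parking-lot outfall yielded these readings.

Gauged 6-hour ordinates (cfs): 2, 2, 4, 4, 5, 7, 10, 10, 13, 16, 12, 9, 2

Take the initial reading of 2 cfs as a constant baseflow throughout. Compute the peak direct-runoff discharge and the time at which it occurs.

Q_p = 14.0 cfs at t = 54 h

Subtracting baseflow gives direct-runoff ordinates: 0.0, 0.0, 2.0, 2.0, 3.0, 5.0, 8.0, 8.0, 11.0, 14.0, 10.0, 7.0, 0.0 cfs.
The maximum is 14.0 cfs, occurring at the reading for t = 54 h.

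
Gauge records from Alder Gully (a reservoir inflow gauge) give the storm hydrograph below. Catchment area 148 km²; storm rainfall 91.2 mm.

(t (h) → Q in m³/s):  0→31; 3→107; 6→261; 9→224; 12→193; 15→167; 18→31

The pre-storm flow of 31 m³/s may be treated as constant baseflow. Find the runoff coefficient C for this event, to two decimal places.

ΣQ_DR = 797.0 m³/s; V = ΣQ_DR·Δt = 8.608 × 10^6 m³.
Runoff depth d = V / A = 58.16 mm.
C = d / P = 58.16 / 91.2 = 0.64.

C ≈ 0.64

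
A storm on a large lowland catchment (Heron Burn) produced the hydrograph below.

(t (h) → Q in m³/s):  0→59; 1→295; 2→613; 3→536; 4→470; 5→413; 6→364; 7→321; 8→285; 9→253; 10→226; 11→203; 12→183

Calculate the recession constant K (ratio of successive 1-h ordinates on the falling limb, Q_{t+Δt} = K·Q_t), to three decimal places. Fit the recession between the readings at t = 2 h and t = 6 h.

Using the recession-limb readings at t = 2 h and t = 6 h: Q falls from 613 to 364 m³/s over 4 intervals.
K = (Q₂/Q₁)^(1/4) = (364/613)^(1/4) = 0.878.

K ≈ 0.878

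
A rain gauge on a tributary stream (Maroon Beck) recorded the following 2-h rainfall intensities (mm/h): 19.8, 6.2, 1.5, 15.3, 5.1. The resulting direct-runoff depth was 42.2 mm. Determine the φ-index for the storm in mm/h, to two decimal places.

Only the 2 blocks with intensity above φ contribute runoff: 19.8, 15.3 mm/h.
Σ(I−φ)·Δt = d  ⇒  (19.8+15.3 − 2φ)·2 = 42.2
φ = (35.10 − 42.2/2) / 2 = 7.00 mm/h.

φ ≈ 7.00 mm/h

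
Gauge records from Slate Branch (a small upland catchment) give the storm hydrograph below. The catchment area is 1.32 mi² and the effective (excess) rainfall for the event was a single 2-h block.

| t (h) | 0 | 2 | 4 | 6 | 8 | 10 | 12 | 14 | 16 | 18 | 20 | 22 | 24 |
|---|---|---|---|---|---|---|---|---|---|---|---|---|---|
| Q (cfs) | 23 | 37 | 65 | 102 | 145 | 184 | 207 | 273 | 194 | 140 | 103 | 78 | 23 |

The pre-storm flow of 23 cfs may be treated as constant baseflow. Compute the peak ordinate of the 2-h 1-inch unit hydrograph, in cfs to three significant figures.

U_p ≈ 83.5 cfs

Direct runoff: 0.0, 14.0, 42.0, 79.0, 122.0, 161.0, 184.0, 250.0, 171.0, 117.0, 80.0, 55.0, 0.0 cfs; ΣQ_DR = 1275 cfs, peak = 250.0 cfs.
Runoff depth d = ΣQ_DR·Δt / A = 1275 × 7200 / (1.32 mi²) = 2.994 in.
The 1-inch UH is the DRH scaled by (1 in)/d, so U_p = 250.0 × 1/2.994 = 83.5 cfs.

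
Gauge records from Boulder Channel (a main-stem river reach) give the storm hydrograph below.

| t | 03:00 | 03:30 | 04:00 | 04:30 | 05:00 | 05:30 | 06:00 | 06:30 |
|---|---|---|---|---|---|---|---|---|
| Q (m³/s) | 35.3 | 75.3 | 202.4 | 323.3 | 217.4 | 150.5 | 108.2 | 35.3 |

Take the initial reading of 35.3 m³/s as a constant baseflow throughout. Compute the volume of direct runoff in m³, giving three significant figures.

Direct-runoff ordinates (Q − Q_b): 0.0, 40.0, 167.1, 288.0, 182.1, 115.2, 72.9, 0.0 m³/s.
ΣQ_DR = 865.3 m³/s.
With Δt = 0.5 h = 1800 s, V = ΣQ_DR · Δt = 865.3 × 1800 = 1.56 × 10^6 m³.

V ≈ 1.56 × 10^6 m³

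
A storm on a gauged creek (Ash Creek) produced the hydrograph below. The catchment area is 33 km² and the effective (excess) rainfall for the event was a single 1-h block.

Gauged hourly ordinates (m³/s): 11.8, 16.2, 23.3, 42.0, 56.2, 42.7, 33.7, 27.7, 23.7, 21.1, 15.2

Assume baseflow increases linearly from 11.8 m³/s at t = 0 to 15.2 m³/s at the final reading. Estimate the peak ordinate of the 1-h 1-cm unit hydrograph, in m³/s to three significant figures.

Direct runoff: 0.00, 4.06, 10.82, 29.18, 43.04, 29.20, 19.86, 13.52, 9.18, 6.24, 0.00 m³/s; ΣQ_DR = 165.1 m³/s, peak = 43.04 m³/s.
Runoff depth d = ΣQ_DR·Δt / A = 165.1 × 3600 / (33 km²) = 18.01 mm.
The 1-cm UH is the DRH scaled by (10 mm)/d, so U_p = 43.04 × 10/18.01 = 23.9 m³/s.

U_p ≈ 23.9 m³/s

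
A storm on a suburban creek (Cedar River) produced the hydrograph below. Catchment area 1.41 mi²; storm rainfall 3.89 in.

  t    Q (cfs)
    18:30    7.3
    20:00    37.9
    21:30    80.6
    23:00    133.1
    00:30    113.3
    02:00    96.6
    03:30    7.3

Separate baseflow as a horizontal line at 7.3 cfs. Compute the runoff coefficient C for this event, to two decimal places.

C ≈ 0.18

ΣQ_DR = 425.0 cfs; V = ΣQ_DR·Δt = 2.295 × 10^6 ft³.
Runoff depth d = V / A = 0.7006 in.
C = d / P = 0.7006 / 3.89 = 0.18.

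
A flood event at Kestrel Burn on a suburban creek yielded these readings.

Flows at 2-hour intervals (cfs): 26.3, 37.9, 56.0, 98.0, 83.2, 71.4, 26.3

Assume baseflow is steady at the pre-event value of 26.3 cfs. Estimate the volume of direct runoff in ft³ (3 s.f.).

V ≈ 1.55 × 10^6 ft³

Direct-runoff ordinates (Q − Q_b): 0.0, 11.6, 29.7, 71.7, 56.9, 45.1, 0.0 cfs.
ΣQ_DR = 215.0 cfs.
With Δt = 2 h = 7200 s, V = ΣQ_DR · Δt = 215.0 × 7200 = 1.55 × 10^6 ft³.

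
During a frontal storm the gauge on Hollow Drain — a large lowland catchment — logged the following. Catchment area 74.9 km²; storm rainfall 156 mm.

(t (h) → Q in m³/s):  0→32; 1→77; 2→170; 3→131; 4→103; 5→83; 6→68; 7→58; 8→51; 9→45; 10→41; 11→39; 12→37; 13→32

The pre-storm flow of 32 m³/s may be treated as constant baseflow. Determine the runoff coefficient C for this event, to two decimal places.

ΣQ_DR = 519.0 m³/s; V = ΣQ_DR·Δt = 1.868 × 10^6 m³.
Runoff depth d = V / A = 24.95 mm.
C = d / P = 24.95 / 156 = 0.16.

C ≈ 0.16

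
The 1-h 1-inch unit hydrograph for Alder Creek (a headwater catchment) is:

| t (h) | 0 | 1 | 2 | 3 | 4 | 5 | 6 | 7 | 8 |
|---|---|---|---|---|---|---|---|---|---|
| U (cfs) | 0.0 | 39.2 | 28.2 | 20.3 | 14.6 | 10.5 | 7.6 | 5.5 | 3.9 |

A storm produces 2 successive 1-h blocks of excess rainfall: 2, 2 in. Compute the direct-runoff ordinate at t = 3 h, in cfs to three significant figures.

By discrete convolution, Q_j = Σ (P_i / 1 in) · U_{j−i}.
At t = 3 h (j=3): Q = (2/1)·20.3 + (2/1)·28.2 = 97.0 cfs.

Q ≈ 97.0 cfs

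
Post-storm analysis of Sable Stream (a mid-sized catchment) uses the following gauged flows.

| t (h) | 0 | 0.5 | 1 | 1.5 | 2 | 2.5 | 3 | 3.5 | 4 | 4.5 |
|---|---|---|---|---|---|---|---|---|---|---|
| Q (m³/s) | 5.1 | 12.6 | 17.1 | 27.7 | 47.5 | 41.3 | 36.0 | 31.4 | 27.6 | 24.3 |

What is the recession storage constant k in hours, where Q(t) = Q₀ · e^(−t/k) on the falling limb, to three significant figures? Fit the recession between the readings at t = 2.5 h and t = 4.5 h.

On the falling limb, Q drops from 41.3 to 24.3 m³/s between t = 2.5 h and t = 4.5 h (Δt = 2 h).
k = −Δt / ln(Q₂/Q₁) = −2 / ln(24.3/41.3) = 3.77 h.

k ≈ 3.77 h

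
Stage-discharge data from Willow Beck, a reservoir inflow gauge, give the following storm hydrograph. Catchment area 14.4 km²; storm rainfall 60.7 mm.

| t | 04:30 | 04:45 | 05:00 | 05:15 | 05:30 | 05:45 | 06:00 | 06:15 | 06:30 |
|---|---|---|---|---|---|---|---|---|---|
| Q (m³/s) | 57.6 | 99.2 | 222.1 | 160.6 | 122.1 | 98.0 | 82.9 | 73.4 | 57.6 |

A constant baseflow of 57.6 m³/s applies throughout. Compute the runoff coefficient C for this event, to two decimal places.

C ≈ 0.47

ΣQ_DR = 455.1 m³/s; V = ΣQ_DR·Δt = 4.096 × 10^5 m³.
Runoff depth d = V / A = 28.44 mm.
C = d / P = 28.44 / 60.7 = 0.47.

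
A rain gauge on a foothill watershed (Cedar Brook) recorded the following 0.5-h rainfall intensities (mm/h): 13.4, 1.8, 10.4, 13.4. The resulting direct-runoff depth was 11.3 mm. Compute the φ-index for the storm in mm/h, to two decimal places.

φ ≈ 4.87 mm/h

Only the 3 blocks with intensity above φ contribute runoff: 13.4, 10.4, 13.4 mm/h.
Σ(I−φ)·Δt = d  ⇒  (13.4+10.4+13.4 − 3φ)·0.5 = 11.3
φ = (37.20 − 11.3/0.5) / 3 = 4.87 mm/h.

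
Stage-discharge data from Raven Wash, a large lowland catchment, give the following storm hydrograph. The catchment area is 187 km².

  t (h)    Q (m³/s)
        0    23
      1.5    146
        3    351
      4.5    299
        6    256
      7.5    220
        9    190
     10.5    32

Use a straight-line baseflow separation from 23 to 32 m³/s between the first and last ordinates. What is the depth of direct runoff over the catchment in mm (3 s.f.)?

d ≈ 37.5 mm

Direct runoff: 0.00, 121.71, 325.43, 272.14, 227.86, 190.57, 159.29, 0.00 m³/s; ΣQ_DR = 1297 m³/s.
V = ΣQ_DR · Δt = 1297 × 5400 s = 7.004 × 10^6 m³.
Over A = 187 km², depth = V / A = 37.5 mm.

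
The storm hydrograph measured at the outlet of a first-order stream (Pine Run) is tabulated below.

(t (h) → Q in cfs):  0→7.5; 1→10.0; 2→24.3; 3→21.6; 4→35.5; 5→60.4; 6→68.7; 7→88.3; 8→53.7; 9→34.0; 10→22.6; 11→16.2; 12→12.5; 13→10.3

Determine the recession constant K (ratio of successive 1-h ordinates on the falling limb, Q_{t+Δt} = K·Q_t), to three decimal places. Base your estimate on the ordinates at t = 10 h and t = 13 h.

K ≈ 0.770

Using the recession-limb readings at t = 10 h and t = 13 h: Q falls from 22.6 to 10.3 cfs over 3 intervals.
K = (Q₂/Q₁)^(1/3) = (10.3/22.6)^(1/3) = 0.770.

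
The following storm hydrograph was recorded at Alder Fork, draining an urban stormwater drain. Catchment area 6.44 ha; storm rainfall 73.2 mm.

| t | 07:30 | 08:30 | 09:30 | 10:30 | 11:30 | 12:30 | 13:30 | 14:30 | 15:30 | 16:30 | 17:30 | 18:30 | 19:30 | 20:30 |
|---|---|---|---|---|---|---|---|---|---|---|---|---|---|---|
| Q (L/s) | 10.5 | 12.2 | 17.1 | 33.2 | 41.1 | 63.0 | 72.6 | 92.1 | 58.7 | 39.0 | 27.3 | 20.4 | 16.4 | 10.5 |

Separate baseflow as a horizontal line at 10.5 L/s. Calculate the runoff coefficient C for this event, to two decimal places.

C ≈ 0.28

ΣQ_DR = 367.1 L/s; V = ΣQ_DR·Δt = 1.322 × 10^6 L.
Runoff depth d = V / A = 20.52 mm.
C = d / P = 20.52 / 73.2 = 0.28.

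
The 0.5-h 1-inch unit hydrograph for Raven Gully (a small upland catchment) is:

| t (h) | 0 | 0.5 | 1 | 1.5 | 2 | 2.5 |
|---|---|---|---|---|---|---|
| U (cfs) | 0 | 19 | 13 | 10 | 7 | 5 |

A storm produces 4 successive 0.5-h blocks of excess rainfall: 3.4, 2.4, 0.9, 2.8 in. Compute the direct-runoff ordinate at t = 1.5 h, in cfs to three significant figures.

By discrete convolution, Q_j = Σ (P_i / 1 in) · U_{j−i}.
At t = 1.5 h (j=3): Q = (3.4/1)·10 + (2.4/1)·13 + (0.9/1)·19 + (2.8/1)·0 = 82.3 cfs.

Q ≈ 82.3 cfs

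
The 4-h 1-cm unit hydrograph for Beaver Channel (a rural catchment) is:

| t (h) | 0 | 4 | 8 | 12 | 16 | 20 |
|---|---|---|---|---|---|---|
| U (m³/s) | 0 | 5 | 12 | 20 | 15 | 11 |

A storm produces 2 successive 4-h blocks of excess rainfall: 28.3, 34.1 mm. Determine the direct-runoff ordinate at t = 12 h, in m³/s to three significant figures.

By discrete convolution, Q_j = Σ (P_i / 10 mm) · U_{j−i}.
At t = 12 h (j=3): Q = (28.3/10)·20 + (34.1/10)·12 = 97.5 m³/s.

Q ≈ 97.5 m³/s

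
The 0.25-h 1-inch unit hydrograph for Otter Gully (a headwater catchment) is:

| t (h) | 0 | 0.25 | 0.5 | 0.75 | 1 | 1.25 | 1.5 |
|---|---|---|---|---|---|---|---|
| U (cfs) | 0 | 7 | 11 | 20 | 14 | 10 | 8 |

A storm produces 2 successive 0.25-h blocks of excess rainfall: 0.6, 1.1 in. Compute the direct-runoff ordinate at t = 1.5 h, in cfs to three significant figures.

Q ≈ 15.8 cfs

By discrete convolution, Q_j = Σ (P_i / 1 in) · U_{j−i}.
At t = 1.5 h (j=6): Q = (0.6/1)·8 + (1.1/1)·10 = 15.8 cfs.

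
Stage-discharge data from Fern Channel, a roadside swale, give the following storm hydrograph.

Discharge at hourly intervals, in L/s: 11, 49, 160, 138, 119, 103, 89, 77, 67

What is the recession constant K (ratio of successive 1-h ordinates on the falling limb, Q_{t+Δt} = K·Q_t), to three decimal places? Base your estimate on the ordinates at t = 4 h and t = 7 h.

Using the recession-limb readings at t = 4 h and t = 7 h: Q falls from 119 to 77 L/s over 3 intervals.
K = (Q₂/Q₁)^(1/3) = (77/119)^(1/3) = 0.865.

K ≈ 0.865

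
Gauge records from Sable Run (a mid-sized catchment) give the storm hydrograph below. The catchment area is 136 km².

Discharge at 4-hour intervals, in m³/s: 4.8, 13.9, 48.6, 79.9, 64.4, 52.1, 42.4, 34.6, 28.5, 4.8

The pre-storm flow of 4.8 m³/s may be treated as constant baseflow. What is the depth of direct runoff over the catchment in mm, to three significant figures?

Direct runoff: 0.0, 9.1, 43.8, 75.1, 59.6, 47.3, 37.6, 29.8, 23.7, 0.0 m³/s; ΣQ_DR = 326.0 m³/s.
V = ΣQ_DR · Δt = 326.0 × 14400 s = 4.694 × 10^6 m³.
Over A = 136 km², depth = V / A = 34.5 mm.

d ≈ 34.5 mm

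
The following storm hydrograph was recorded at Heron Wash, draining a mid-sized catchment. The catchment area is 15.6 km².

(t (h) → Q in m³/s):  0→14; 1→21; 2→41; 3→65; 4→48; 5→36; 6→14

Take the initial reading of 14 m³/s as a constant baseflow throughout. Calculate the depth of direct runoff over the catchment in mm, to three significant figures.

Direct runoff: 0.0, 7.0, 27.0, 51.0, 34.0, 22.0, 0.0 m³/s; ΣQ_DR = 141.0 m³/s.
V = ΣQ_DR · Δt = 141.0 × 3600 s = 5.076 × 10^5 m³.
Over A = 15.6 km², depth = V / A = 32.5 mm.

d ≈ 32.5 mm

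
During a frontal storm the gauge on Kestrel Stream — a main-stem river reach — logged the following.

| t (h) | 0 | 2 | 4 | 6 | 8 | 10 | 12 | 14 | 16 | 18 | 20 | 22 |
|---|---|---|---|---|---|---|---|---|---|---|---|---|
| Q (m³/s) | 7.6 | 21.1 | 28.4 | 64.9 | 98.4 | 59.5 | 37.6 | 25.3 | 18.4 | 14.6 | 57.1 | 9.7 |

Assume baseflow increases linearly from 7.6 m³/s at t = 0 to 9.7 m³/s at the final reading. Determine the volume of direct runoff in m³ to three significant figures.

V ≈ 2.44 × 10^6 m³

Direct-runoff ordinates (Q − Q_b): 0.00, 13.31, 20.42, 56.73, 90.04, 50.95, 28.85, 16.36, 9.27, 5.28, 47.59, 0.00 m³/s.
ΣQ_DR = 338.8 m³/s.
With Δt = 2 h = 7200 s, V = ΣQ_DR · Δt = 338.8 × 7200 = 2.44 × 10^6 m³.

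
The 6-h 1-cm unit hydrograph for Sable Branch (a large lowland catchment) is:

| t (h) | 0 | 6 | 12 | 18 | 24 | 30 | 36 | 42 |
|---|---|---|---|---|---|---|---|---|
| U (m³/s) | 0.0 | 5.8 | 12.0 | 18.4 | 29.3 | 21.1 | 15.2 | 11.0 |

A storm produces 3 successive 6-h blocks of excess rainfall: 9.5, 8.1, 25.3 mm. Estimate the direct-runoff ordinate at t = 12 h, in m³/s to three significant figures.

By discrete convolution, Q_j = Σ (P_i / 10 mm) · U_{j−i}.
At t = 12 h (j=2): Q = (9.5/10)·12.0 + (8.1/10)·5.8 + (25.3/10)·0.0 = 16.1 m³/s.

Q ≈ 16.1 m³/s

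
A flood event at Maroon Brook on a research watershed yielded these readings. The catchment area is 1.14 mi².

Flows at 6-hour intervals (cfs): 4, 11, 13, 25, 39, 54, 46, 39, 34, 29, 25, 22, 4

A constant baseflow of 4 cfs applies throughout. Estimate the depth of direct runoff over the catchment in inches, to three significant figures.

Direct runoff: 0.0, 7.0, 9.0, 21.0, 35.0, 50.0, 42.0, 35.0, 30.0, 25.0, 21.0, 18.0, 0.0 cfs; ΣQ_DR = 293.0 cfs.
V = ΣQ_DR · Δt = 293.0 × 21600 s = 6.329 × 10^6 ft³.
Over A = 1.14 mi², depth = V / A = 2.39 in.

d ≈ 2.39 in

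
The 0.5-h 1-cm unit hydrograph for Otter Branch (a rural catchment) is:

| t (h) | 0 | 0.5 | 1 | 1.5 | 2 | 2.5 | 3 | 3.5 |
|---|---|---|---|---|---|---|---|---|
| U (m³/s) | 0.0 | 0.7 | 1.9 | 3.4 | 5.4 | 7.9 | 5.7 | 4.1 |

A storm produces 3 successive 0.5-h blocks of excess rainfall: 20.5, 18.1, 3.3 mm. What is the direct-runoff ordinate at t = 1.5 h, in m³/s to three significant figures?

By discrete convolution, Q_j = Σ (P_i / 10 mm) · U_{j−i}.
At t = 1.5 h (j=3): Q = (20.5/10)·3.4 + (18.1/10)·1.9 + (3.3/10)·0.7 = 10.6 m³/s.

Q ≈ 10.6 m³/s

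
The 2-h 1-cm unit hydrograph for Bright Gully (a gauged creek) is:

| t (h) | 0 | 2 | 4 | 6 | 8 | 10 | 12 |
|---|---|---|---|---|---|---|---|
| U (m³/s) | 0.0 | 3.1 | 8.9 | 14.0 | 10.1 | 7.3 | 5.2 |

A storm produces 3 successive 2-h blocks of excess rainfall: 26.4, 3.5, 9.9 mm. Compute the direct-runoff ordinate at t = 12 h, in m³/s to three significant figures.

By discrete convolution, Q_j = Σ (P_i / 10 mm) · U_{j−i}.
At t = 12 h (j=6): Q = (26.4/10)·5.2 + (3.5/10)·7.3 + (9.9/10)·10.1 = 26.3 m³/s.

Q ≈ 26.3 m³/s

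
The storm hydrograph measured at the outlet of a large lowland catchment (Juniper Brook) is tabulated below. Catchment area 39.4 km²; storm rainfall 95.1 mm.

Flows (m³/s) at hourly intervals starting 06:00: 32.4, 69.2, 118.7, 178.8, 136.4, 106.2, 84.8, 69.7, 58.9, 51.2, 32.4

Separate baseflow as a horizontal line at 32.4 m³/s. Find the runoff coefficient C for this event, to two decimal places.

C ≈ 0.56

ΣQ_DR = 582.3 m³/s; V = ΣQ_DR·Δt = 2.096 × 10^6 m³.
Runoff depth d = V / A = 53.21 mm.
C = d / P = 53.21 / 95.1 = 0.56.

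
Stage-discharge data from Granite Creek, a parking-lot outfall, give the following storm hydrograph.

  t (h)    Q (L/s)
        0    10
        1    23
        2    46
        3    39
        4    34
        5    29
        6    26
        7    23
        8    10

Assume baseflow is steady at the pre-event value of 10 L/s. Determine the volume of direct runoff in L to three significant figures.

V ≈ 5.40 × 10^5 L

Direct-runoff ordinates (Q − Q_b): 0.0, 13.0, 36.0, 29.0, 24.0, 19.0, 16.0, 13.0, 0.0 L/s.
ΣQ_DR = 150.0 L/s.
With Δt = 1 h = 3600 s, V = ΣQ_DR · Δt = 150.0 × 3600 = 5.40 × 10^5 L.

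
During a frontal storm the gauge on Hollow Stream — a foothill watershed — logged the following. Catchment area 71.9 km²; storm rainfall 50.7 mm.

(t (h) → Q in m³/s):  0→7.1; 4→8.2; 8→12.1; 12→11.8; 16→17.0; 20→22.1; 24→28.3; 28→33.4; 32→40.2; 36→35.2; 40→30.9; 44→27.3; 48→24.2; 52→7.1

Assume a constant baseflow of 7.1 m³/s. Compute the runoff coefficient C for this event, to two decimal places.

ΣQ_DR = 205.5 m³/s; V = ΣQ_DR·Δt = 2.959 × 10^6 m³.
Runoff depth d = V / A = 41.16 mm.
C = d / P = 41.16 / 50.7 = 0.81.

C ≈ 0.81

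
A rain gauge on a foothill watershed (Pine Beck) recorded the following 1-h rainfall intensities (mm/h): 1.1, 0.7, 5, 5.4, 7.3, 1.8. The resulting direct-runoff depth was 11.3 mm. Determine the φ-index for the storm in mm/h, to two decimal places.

φ ≈ 2.13 mm/h

Only the 3 blocks with intensity above φ contribute runoff: 5, 5.4, 7.3 mm/h.
Σ(I−φ)·Δt = d  ⇒  (5+5.4+7.3 − 3φ)·1 = 11.3
φ = (17.70 − 11.3/1) / 3 = 2.13 mm/h.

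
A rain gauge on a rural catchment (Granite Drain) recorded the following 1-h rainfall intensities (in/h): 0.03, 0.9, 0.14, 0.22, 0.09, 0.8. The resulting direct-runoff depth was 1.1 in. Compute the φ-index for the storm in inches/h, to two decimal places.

φ ≈ 0.30 in/h

Only the 2 blocks with intensity above φ contribute runoff: 0.9, 0.8 in/h.
Σ(I−φ)·Δt = d  ⇒  (0.9+0.8 − 2φ)·1 = 1.1
φ = (1.700 − 1.1/1) / 2 = 0.30 in/h.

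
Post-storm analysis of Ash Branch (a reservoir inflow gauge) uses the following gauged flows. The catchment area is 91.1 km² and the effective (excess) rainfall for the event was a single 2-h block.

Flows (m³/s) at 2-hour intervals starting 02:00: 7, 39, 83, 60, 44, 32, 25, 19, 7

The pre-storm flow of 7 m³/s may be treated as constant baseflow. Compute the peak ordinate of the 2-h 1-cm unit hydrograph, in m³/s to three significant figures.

Direct runoff: 0.0, 32.0, 76.0, 53.0, 37.0, 25.0, 18.0, 12.0, 0.0 m³/s; ΣQ_DR = 253.0 m³/s, peak = 76.0 m³/s.
Runoff depth d = ΣQ_DR·Δt / A = 253.0 × 7200 / (91.1 km²) = 20.00 mm.
The 1-cm UH is the DRH scaled by (10 mm)/d, so U_p = 76.0 × 10/20.00 = 38.0 m³/s.

U_p ≈ 38.0 m³/s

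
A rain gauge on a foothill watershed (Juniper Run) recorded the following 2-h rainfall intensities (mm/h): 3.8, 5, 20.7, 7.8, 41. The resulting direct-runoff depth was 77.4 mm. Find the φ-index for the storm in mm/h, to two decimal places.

Only the 2 blocks with intensity above φ contribute runoff: 20.7, 41 mm/h.
Σ(I−φ)·Δt = d  ⇒  (20.7+41 − 2φ)·2 = 77.4
φ = (61.70 − 77.4/2) / 2 = 11.50 mm/h.

φ ≈ 11.50 mm/h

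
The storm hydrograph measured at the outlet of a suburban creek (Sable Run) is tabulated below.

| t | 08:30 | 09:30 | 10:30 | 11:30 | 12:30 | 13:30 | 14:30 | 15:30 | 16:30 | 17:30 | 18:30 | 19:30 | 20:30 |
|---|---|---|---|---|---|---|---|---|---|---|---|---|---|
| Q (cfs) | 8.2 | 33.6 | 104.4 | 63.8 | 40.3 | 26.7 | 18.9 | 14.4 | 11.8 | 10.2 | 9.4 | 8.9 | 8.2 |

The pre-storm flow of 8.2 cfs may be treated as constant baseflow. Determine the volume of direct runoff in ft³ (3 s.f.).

V ≈ 9.08 × 10^5 ft³

Direct-runoff ordinates (Q − Q_b): 0.0, 25.4, 96.2, 55.6, 32.1, 18.5, 10.7, 6.2, 3.6, 2.0, 1.2, 0.7, 0.0 cfs.
ΣQ_DR = 252.2 cfs.
With Δt = 1 h = 3600 s, V = ΣQ_DR · Δt = 252.2 × 3600 = 9.08 × 10^5 ft³.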